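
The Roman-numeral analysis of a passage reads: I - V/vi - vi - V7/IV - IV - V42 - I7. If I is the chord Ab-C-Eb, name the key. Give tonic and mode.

Ab major

The chord Ab is a major triad rooted on Ab; its label is I.
If Ab is scale degree 1 and the mode makes that degree carry a major triad, the tonic is Ab and the mode is major.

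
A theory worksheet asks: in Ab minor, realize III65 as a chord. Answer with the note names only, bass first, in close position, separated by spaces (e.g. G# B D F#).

The numeral's case and figure indicate a major seventh chord. In Ab minor its root, the mediant, is Cb.
That chord is spelled Cb-Eb-Gb-Bb.
With the 65 figure the chord is in first inversion; from the bass Eb upward in close position it reads Eb-Gb-Bb-Cb.

Eb Gb Bb Cb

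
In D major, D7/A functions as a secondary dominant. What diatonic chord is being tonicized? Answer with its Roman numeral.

The chord is a dominant seventh chord on D.
A dominant resolves down a perfect fifth: D → G. In D major, G is scale degree 4, i.e. IV.

IV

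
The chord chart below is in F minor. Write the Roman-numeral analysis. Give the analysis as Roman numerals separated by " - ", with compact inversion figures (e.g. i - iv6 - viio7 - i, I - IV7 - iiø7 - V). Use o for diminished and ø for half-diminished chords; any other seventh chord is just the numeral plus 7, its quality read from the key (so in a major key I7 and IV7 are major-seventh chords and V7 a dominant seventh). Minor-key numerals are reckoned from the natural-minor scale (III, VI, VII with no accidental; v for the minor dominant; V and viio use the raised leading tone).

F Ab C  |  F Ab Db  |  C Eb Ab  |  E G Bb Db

i - VI6 - III6 - viio7

F-Ab-C: minor triad on F = scale degree 1 → i.
F-Ab-Db: major triad on Db = scale degree 6 → VI6.
C-Eb-Ab has root Ab, degree 3 in F minor, so III6.
E-G-Bb-Db: root E is the leading tone; fully diminished seventh chord there is viio7.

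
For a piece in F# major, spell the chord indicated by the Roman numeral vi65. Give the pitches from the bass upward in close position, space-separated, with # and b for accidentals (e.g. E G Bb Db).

F# A# C# D#

The numeral's case and figure indicate a minor seventh chord. In F# major its root, the sixth degree, is D#.
Stacking thirds from D# gives D#-F#-A#-C#.
The figured bass 65 indicates first inversion, placing the third (F#) in the bass: F#-A#-C#-D#.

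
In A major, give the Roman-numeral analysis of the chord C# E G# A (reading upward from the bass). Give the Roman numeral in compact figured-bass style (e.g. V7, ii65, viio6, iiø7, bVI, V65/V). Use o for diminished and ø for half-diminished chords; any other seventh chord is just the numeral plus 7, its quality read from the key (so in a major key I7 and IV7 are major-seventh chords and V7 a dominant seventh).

I65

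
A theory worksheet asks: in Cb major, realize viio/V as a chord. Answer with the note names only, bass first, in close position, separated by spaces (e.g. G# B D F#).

F Ab Cb

The slash marks an applied leading-tone chord: viio of V. In Cb major, V is Gb, so the leading tone to it is F, a half step below.
Building a diminished triad on F gives F-Ab-Cb.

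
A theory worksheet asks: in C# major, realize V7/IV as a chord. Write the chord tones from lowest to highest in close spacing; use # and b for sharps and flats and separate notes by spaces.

C# E# G# B

V7/IV is a secondary dominant — the dominant seventh of IV. IV in C# major is F#, so the applied chord's root is C#, a perfect fifth above.
Building a dominant seventh chord on C# gives C#-E#-G#-B.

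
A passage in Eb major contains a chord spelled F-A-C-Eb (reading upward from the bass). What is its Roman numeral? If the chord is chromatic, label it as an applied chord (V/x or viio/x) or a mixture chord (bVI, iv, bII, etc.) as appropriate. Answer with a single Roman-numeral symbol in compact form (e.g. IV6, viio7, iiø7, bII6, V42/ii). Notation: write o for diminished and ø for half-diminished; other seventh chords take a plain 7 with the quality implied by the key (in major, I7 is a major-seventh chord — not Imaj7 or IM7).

V7/V

Stacked in thirds the chord is F-A-C-Eb: a dominant seventh chord on F.
F is not a diatonic chord root with this quality in Eb major, but it lies a perfect fifth above Bb (V), so the chord functions as an applied dominant of V.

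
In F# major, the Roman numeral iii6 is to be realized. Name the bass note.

C#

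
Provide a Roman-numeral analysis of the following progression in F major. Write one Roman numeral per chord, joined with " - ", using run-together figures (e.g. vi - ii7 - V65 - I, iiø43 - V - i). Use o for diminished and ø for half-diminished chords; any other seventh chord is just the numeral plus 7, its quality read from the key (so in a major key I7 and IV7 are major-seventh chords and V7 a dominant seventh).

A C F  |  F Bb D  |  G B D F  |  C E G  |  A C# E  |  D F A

A-C-F: root F is the tonic; major triad there is I6.
F-Bb-D: major triad on Bb = scale degree 4 → IV64.
G-B-D-F is the secondary dominant of V (dominant seventh chord on G): V7/V.
C-E-G: root C is the dominant; major triad there is V.
A-C#-E: a major triad on A, the applied dominant of vi → V/vi.
D-F-A: root D is the submediant; minor triad there is vi.

I6 - IV64 - V7/V - V - V/vi - vi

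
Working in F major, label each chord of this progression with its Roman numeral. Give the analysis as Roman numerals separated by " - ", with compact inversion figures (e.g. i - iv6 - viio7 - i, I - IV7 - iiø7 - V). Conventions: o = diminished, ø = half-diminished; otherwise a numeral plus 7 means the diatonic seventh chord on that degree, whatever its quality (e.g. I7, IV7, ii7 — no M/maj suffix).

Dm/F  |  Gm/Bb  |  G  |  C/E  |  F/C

Dm/F: root D is the submediant; minor triad there is vi6.
Gm/Bb has root G, degree 2 in F major, so ii6.
G is the secondary dominant of V (major triad on G): V/V.
C/E has root C, degree 5 in F major, so V6.
F/C: root F is the tonic; major triad there is I64.

vi6 - ii6 - V/V - V6 - I64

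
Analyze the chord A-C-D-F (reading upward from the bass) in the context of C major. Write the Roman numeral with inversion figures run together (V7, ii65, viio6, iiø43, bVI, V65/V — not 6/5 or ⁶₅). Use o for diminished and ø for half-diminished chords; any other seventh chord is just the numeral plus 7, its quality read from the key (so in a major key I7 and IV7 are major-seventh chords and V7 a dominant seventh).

ii43

Stacked in thirds the chord is D-F-A-C: a minor seventh chord on D.
In C major, D is the supertonic; the diatonic minor seventh chord there is ii7.
With A in the bass the chord is in second inversion, so the figured bass is 43.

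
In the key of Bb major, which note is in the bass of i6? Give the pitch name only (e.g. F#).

i in Bb major has root Bb; the chord is Bb-Db-F.
The figure 6 means first inversion — the third is in the bass.

Db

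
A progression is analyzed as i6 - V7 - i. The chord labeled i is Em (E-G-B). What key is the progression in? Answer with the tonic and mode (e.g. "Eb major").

E minor

The chord Em is a minor triad rooted on E; its label is i.
If E is scale degree 1 and the mode makes that degree carry a minor triad, the tonic is E and the mode is minor.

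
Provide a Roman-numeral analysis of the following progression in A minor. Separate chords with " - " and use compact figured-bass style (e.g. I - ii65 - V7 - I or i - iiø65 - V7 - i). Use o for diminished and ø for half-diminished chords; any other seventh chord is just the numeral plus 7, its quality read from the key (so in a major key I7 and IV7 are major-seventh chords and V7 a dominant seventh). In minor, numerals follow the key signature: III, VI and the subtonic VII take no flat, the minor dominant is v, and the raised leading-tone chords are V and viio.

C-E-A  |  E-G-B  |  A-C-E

i6 - v - i

C-E-A: root A is the tonic; minor triad there is i6.
E-G-B: minor triad on E = scale degree 5 → v.
A-C-E: minor triad on A = scale degree 1 → i.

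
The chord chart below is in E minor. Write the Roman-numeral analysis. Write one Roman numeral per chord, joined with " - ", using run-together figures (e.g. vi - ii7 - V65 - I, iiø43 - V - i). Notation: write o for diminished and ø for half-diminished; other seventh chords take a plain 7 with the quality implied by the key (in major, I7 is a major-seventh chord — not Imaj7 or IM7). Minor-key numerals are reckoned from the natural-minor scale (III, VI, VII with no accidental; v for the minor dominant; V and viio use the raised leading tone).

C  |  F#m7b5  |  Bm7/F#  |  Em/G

VI - iiø7 - v43 - i6

C has root C, degree 6 in E minor, so VI.
F#m7b5: root F# is the supertonic; half-diminished seventh chord there is iiø7.
Bm7/F#: minor seventh chord on B = scale degree 5 → v43.
Em/G has root E, degree 1 in E minor, so i6.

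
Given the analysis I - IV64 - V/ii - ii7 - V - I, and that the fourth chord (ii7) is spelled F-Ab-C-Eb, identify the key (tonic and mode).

Eb major

The anchor chord is a minor seventh chord on F, labeled ii7.
ii7 on F implies F is the supertonic; that puts the tonic at Eb, and the lowercase numeral fits major mode.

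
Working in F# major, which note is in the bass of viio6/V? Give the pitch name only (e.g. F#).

The applied chord viio6/V is rooted on B#: B#-D#-F#.
The figure 6 means first inversion — the third is in the bass.

D#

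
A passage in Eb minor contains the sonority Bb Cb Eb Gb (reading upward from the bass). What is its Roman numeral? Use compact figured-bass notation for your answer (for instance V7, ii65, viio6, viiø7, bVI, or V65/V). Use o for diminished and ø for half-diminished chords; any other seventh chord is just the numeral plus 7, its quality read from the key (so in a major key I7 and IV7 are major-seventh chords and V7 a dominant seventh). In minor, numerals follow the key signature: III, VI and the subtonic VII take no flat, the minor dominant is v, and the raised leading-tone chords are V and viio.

Stacked in thirds the chord is Cb-Eb-Gb-Bb: a major seventh chord on Cb.
Cb is scale degree 6 in Eb minor, and a major seventh chord on that degree is written VI7.
With Bb in the bass the chord is in third inversion, so the figured bass is 42.

VI42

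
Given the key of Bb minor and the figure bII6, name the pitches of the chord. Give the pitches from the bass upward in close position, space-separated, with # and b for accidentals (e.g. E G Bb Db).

Eb Gb Cb

Scale degree 2 in Bb minor is C; lowering it a half step gives Cb. bII6 is the Neapolitan sixth — a major triad on the lowered second degree, here in its customary first inversion.
So the chord is Cb-Eb-Gb, a major triad.
The figured bass 6 indicates first inversion, placing the third (Eb) in the bass: Eb-Gb-Cb.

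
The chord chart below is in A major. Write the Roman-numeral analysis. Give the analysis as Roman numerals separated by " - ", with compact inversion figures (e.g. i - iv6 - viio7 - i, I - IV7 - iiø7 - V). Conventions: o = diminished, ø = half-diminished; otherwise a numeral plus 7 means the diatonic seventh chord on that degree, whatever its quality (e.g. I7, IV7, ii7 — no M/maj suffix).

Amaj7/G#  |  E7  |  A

I42 - V7 - I

Amaj7/G#: major seventh chord on A = scale degree 1 → I42.
E7 has root E, degree 5 in A major, so V7.
A: major triad on A = scale degree 1 → I.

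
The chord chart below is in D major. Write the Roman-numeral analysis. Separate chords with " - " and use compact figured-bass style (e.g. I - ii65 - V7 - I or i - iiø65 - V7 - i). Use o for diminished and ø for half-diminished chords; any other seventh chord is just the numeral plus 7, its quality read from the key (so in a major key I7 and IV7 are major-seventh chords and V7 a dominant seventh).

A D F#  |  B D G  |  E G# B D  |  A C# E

A-D-F#: major triad on D = scale degree 1 → I64.
B-D-G: root G is the subdominant; major triad there is IV6.
E-G#-B-D: chromatic; E is V of V, so V7/V.
A-C#-E: major triad on A = scale degree 5 → V.

I64 - IV6 - V7/V - V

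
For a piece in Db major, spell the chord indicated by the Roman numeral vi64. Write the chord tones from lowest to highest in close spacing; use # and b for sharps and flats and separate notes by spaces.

F Bb Db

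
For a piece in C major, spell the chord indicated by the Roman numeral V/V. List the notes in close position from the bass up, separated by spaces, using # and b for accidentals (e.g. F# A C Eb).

V/V is a secondary dominant — the dominant triad of V. V in C major is G, so the applied chord's root is D, a perfect fifth above.
Building a major triad on D gives D-F#-A.

D F# A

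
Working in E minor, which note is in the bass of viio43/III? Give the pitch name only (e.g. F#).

The applied chord viio43/III is rooted on F#: F#-A-C-Eb.
The figure 43 means second inversion — the fifth is in the bass.

C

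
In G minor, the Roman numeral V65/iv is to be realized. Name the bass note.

B

The applied chord V65/iv is rooted on G: G-B-D-F.
The figure 65 means first inversion — the third is in the bass.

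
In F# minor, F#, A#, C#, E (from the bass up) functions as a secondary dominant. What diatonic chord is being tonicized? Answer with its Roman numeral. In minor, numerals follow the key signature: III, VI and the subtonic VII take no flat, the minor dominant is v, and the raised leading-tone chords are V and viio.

The chord is a dominant seventh chord on F#.
A dominant resolves down a perfect fifth: F# → B. In F# minor, B is scale degree 4, i.e. iv.

iv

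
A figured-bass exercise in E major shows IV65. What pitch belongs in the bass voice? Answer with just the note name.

IV in E major has root A; the chord is A-C#-E-G#.
The figure 65 means first inversion — the third is in the bass.

C#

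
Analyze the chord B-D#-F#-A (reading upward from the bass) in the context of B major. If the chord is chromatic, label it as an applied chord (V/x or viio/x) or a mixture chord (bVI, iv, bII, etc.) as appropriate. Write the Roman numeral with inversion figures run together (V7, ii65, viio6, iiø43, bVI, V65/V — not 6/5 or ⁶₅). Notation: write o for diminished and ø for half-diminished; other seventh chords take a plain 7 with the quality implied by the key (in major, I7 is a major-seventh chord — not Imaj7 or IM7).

The pitches B-D#-F#-A form a dominant seventh chord rooted on B.
B is not a diatonic chord root with this quality in B major, but it lies a perfect fifth above E (IV), so the chord functions as an applied dominant of IV.

V7/IV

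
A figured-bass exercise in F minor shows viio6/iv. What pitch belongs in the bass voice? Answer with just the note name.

C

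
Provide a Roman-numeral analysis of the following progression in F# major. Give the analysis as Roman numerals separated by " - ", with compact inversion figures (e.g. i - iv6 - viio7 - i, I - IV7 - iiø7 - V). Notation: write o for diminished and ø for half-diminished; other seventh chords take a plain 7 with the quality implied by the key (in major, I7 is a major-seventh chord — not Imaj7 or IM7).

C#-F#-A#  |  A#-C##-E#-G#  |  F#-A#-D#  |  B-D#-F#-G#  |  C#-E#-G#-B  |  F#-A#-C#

I64 - V7/vi - vi6 - ii65 - V7 - I

C#-F#-A#: root F# is the tonic; major triad there is I64.
A#-C##-E#-G#: a dominant seventh chord on A#, the applied dominant of vi → V7/vi.
F#-A#-D# has root D#, degree 6 in F# major, so vi6.
B-D#-F#-G# has root G#, degree 2 in F# major, so ii65.
C#-E#-G#-B: dominant seventh chord on C# = scale degree 5 → V7.
F#-A#-C# has root F#, degree 1 in F# major, so I.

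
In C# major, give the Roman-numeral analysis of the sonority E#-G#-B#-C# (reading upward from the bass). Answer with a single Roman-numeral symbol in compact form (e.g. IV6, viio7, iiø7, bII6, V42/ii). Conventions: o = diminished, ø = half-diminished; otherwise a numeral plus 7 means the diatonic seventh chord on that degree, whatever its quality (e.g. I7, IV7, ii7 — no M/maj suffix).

I65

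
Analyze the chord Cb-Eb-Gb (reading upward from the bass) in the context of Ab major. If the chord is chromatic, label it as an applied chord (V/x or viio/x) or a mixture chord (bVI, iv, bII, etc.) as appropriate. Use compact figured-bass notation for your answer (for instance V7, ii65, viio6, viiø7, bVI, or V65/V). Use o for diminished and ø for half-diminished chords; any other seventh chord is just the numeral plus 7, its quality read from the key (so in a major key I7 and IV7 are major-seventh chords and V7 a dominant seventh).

bIII

The pitches Cb-Eb-Gb form a major triad rooted on Cb.
Cb is the lowered third degree of Ab major (diatonic 3 would be C). This is a major triad on the lowered third degree, borrowed from the parallel minor.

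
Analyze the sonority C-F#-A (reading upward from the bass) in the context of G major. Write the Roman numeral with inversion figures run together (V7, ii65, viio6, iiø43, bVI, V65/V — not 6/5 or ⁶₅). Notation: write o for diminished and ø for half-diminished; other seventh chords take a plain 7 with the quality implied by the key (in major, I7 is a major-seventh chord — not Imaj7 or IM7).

viio64

The pitches F#-A-C form a diminished triad rooted on F#.
In G major, F# is the leading tone; the diatonic diminished triad there is viio.
With C in the bass the chord is in second inversion, so the figured bass is 64.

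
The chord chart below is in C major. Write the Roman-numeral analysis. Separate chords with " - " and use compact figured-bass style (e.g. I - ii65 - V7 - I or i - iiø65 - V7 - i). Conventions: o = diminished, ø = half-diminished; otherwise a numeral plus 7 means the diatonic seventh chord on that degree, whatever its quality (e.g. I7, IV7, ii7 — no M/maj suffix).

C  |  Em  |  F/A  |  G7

C: root C is the tonic; major triad there is I.
Em has root E, degree 3 in C major, so iii.
F/A has root F, degree 4 in C major, so IV6.
G7: root G is the dominant; dominant seventh chord there is V7.

I - iii - IV6 - V7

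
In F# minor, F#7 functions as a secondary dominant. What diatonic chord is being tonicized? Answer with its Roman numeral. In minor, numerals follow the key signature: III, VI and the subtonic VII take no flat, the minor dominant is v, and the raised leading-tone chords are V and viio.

iv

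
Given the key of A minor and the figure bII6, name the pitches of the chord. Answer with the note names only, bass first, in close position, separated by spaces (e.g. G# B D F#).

bII6 is the Neapolitan sixth — a major triad on the lowered second degree, here in its customary first inversion. In A minor that root is Bb.
So the chord is Bb-D-F, a major triad.
The figured bass 6 indicates first inversion, placing the third (D) in the bass: D-F-Bb.

D F Bb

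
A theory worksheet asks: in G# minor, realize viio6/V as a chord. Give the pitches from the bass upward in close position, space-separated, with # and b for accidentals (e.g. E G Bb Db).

viio6/V is a secondary leading-tone chord. The target V is D# in G# minor; the applied chord is rooted a semitone below, on C##.
Building a diminished triad on C## gives C##-E#-G#.
The figured bass 6 indicates first inversion, placing the third (E#) in the bass: E#-G#-C##.

E# G# C##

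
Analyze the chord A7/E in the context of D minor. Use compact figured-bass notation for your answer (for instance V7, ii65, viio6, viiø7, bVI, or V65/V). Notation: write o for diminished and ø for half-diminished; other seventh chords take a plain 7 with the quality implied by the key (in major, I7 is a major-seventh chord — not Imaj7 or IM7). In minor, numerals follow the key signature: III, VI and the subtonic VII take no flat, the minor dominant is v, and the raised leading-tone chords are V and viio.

V43

Stacked in thirds the chord is A-C#-E-G: a dominant seventh chord on A.
A is scale degree 5 in D minor, and a dominant seventh chord on that degree is written V7.
With E in the bass the chord is in second inversion, so the figured bass is 43.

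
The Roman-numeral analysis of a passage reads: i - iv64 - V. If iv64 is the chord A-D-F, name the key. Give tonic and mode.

A minor

The chord Dm/A is a minor triad rooted on D; its label is iv64.
Counting down 3 scale steps from D places the tonic on A; a minor triad on degree 4 is diatonic only in minor.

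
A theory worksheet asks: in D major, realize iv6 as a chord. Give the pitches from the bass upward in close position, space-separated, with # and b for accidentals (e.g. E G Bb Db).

iv6 is the minor subdominant, borrowed from the parallel minor. In D major that root is G.
So the chord is G-Bb-D, a minor triad.
The figured bass 6 indicates first inversion, placing the third (Bb) in the bass: Bb-D-G.

Bb D G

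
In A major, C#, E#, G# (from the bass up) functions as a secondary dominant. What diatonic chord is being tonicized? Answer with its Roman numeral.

vi

The chord is a major triad on C#.
A dominant resolves down a perfect fifth: C# → F#. In A major, F# is scale degree 6, i.e. vi.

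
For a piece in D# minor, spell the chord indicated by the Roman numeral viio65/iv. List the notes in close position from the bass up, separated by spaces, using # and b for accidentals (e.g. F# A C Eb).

A# C# E F##

The slash marks an applied leading-tone chord: viio of iv. In D# minor, iv is G#, so the leading tone to it is F##, a half step below.
Building a fully diminished seventh chord on F## gives F##-A#-C#-E.
With the 65 figure the chord is in first inversion; from the bass A# upward in close position it reads A#-C#-E-F##.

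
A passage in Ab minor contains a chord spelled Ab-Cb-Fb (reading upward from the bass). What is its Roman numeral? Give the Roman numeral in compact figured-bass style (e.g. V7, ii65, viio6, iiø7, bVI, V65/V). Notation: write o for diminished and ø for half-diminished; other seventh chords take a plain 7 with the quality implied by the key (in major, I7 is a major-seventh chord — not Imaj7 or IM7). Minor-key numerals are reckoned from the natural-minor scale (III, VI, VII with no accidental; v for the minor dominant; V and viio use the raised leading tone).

Stacked in thirds the chord is Fb-Ab-Cb: a major triad on Fb.
Fb is scale degree 6 in Ab minor, and a major triad on that degree is written VI.
With Ab in the bass the chord is in first inversion, so the figured bass is 6.

VI6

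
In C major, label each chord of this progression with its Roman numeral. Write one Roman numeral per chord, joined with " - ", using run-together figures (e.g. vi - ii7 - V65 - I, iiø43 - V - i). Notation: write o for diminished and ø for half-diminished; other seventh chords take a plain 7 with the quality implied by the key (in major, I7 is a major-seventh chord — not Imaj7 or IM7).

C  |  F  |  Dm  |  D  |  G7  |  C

C: major triad on C = scale degree 1 → I.
F has root F, degree 4 in C major, so IV.
Dm: root D is the supertonic; minor triad there is ii.
D: chromatic; D is V of V, so V/V.
G7: dominant seventh chord on G = scale degree 5 → V7.
C: major triad on C = scale degree 1 → I.

I - IV - ii - V/V - V7 - I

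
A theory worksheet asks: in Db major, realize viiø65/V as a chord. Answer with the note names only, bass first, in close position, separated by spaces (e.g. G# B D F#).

Bb Db F G

viiø65/V is a secondary leading-tone chord. The target V is Ab in Db major; the applied chord is rooted a semitone below, on G.
Building a half-diminished seventh chord on G gives G-Bb-Db-F.
With the 65 figure the chord is in first inversion; from the bass Bb upward in close position it reads Bb-Db-F-G.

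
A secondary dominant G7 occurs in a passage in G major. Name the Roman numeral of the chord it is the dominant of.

The chord is a dominant seventh chord on G.
A dominant resolves down a perfect fifth: G → C. In G major, C is scale degree 4, i.e. IV.

IV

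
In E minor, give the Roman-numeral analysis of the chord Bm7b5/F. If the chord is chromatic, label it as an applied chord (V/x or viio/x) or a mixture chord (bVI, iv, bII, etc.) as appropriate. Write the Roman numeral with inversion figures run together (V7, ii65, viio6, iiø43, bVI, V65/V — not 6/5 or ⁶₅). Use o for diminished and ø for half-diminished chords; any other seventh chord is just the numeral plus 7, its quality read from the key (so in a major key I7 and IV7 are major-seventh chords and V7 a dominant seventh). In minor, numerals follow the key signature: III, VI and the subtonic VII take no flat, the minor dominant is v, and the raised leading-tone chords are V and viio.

viiø43/VI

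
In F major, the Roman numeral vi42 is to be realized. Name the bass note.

C

vi in F major has root D; the chord is D-F-A-C.
The figure 42 means third inversion — the seventh is in the bass.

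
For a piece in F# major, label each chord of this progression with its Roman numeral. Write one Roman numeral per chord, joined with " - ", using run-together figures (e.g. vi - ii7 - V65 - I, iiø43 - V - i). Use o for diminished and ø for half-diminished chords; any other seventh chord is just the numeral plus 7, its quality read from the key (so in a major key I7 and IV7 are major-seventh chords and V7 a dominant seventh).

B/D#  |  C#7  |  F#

IV6 - V7 - I

B/D# has root B, degree 4 in F# major, so IV6.
C#7: dominant seventh chord on C# = scale degree 5 → V7.
F#: root F# is the tonic; major triad there is I.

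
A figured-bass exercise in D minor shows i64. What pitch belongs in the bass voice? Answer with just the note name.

A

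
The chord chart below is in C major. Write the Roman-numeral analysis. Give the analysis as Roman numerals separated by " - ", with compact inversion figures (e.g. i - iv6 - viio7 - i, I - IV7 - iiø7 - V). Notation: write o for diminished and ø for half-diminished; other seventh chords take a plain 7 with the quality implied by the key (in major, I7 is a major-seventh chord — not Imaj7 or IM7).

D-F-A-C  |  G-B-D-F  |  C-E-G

D-F-A-C: root D is the supertonic; minor seventh chord there is ii7.
G-B-D-F has root G, degree 5 in C major, so V7.
C-E-G has root C, degree 1 in C major, so I.

ii7 - V7 - I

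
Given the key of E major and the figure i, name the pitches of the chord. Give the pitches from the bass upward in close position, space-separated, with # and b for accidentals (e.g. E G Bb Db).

i is the minor tonic, borrowed from the parallel minor. In E major that root is E.
So the chord is E-G-B.

E G B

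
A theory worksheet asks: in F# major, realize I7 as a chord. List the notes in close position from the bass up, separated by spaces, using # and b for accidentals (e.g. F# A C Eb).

In F# major, scale degree 1 is F#, and the diatonic chord built there is a major seventh chord.
That chord is spelled F#-A#-C#-E#.

F# A# C# E#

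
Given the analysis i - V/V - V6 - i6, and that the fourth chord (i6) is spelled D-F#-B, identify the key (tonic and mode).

B minor

i6 is given as D-F#-B — a minor triad with root B.
If B is scale degree 1 and the mode makes that degree carry a minor triad, the tonic is B and the mode is minor.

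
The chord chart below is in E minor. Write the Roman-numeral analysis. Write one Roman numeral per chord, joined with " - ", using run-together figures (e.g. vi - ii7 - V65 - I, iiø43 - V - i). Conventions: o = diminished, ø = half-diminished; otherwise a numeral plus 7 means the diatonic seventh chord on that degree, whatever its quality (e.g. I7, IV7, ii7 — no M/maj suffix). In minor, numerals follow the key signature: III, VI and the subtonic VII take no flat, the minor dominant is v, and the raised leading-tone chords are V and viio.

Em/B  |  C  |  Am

Em/B has root E, degree 1 in E minor, so i64.
C: major triad on C = scale degree 6 → VI.
Am: minor triad on A = scale degree 4 → iv.

i64 - VI - iv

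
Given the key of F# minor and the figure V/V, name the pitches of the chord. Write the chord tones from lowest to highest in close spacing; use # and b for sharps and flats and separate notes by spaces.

G# B# D#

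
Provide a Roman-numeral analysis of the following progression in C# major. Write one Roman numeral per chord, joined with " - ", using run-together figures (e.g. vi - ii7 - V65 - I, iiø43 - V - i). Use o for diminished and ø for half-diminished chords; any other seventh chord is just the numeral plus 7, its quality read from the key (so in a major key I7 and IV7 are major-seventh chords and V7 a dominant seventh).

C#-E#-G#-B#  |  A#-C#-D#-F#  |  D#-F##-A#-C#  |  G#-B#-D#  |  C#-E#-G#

I7 - ii43 - V7/V - V - I

C#-E#-G#-B# has root C#, degree 1 in C# major, so I7.
A#-C#-D#-F# has root D#, degree 2 in C# major, so ii43.
D#-F##-A#-C#: a dominant seventh chord on D#, the applied dominant of V → V7/V.
G#-B#-D#: major triad on G# = scale degree 5 → V.
C#-E#-G#: major triad on C# = scale degree 1 → I.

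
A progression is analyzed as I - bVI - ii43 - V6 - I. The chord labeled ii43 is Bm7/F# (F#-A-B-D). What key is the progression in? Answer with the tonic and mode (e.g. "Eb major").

A major

The anchor chord is a minor seventh chord on B, labeled ii43.
ii43 on B implies B is the supertonic; that puts the tonic at A, and the lowercase numeral fits major mode.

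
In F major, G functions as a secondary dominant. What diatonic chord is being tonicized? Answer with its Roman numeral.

The chord is a major triad on G.
A dominant resolves down a perfect fifth: G → C. In F major, C is scale degree 5, i.e. V.

V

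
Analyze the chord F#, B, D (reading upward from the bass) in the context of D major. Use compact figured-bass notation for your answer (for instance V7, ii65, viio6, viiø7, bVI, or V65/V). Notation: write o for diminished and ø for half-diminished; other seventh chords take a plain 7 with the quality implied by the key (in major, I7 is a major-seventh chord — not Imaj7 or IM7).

vi64

The pitches B-D-F# form a minor triad rooted on B.
B is scale degree 6 in D major, and a minor triad on that degree is written vi.
With F# in the bass the chord is in second inversion, so the figured bass is 64.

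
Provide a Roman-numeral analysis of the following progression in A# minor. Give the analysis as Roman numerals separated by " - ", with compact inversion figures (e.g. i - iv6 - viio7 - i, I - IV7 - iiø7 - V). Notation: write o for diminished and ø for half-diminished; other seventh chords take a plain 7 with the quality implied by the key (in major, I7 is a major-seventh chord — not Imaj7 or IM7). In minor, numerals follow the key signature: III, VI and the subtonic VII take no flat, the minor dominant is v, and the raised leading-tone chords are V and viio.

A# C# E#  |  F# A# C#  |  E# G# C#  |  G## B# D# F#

A#-C#-E#: root A# is the tonic; minor triad there is i.
F#-A#-C# has root F#, degree 6 in A# minor, so VI.
E#-G#-C#: root C# is the mediant; major triad there is III6.
G##-B#-D#-F#: fully diminished seventh chord on G## = scale degree 7 → viio7.

i - VI - III6 - viio7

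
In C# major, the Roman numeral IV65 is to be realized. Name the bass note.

A#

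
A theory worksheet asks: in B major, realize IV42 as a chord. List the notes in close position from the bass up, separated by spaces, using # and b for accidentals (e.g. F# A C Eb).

D# E G# B

The numeral's case and figure indicate a major seventh chord. In B major its root, the subdominant, is E.
That chord is spelled E-G#-B-D#.
With the 42 figure the chord is in third inversion; from the bass D# upward in close position it reads D#-E-G#-B.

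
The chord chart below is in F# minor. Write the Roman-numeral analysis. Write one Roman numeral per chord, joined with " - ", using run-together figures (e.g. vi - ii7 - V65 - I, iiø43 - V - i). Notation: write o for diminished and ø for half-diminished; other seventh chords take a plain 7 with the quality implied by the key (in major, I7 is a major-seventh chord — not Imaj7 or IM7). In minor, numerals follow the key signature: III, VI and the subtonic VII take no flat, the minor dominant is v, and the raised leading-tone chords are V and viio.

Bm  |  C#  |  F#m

Bm: minor triad on B = scale degree 4 → iv.
C#: root C# is the dominant; major triad there is V.
F#m has root F#, degree 1 in F# minor, so i.

iv - V - i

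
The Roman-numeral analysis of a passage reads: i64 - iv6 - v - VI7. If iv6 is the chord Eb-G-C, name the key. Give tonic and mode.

G minor

iv6 is given as Eb-G-C — a minor triad with root C.
Counting down 3 scale steps from C places the tonic on G; a minor triad on degree 4 is diatonic only in minor.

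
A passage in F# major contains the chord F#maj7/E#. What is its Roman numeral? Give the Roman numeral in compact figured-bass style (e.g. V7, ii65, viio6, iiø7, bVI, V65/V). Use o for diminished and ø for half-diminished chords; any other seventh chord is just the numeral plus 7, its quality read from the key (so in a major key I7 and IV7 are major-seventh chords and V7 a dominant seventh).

I42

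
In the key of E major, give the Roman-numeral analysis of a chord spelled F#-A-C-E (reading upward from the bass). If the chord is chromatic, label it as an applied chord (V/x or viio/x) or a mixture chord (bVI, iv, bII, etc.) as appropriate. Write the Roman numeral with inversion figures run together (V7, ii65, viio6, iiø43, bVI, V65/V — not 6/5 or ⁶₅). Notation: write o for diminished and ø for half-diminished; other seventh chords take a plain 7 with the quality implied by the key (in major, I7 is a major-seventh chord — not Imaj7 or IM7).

iiø7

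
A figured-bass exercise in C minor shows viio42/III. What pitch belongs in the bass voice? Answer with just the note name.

Cb

The applied chord viio42/III is rooted on D: D-F-Ab-Cb.
The figure 42 means third inversion — the seventh is in the bass.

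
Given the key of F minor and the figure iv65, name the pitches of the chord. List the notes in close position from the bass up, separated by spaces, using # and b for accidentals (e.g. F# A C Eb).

The numeral's case and figure indicate a minor seventh chord. In F minor its root, scale degree 4, is Bb.
That chord is spelled Bb-Db-F-Ab.
With the 65 figure the chord is in first inversion; from the bass Db upward in close position it reads Db-F-Ab-Bb.

Db F Ab Bb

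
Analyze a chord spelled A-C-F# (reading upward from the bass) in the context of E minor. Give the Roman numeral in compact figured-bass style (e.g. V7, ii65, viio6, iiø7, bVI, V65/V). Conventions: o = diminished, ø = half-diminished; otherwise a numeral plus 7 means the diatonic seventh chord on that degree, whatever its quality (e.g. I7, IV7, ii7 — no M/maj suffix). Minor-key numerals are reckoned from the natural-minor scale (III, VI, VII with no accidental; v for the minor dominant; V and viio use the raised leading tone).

iio6

The pitches F#-A-C form a diminished triad rooted on F#.
In E minor, F# is the supertonic; the diatonic diminished triad there is iio.
With A in the bass the chord is in first inversion, so the figured bass is 6.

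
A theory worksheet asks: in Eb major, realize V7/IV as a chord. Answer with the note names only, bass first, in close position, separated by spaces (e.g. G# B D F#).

The slash means an applied dominant: we want the dominant of IV. In Eb major, IV is Ab major, and its dominant is built on Eb.
Building a dominant seventh chord on Eb gives Eb-G-Bb-Db.

Eb G Bb Db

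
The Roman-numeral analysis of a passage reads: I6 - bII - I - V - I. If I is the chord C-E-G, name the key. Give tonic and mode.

The chord C is a major triad rooted on C; its label is I.
If C is scale degree 1 and the mode makes that degree carry a major triad, the tonic is C and the mode is major.

C major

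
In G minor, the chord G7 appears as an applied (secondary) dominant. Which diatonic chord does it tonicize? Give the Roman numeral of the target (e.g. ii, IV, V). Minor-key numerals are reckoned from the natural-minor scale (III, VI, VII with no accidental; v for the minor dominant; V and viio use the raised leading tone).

The chord is a dominant seventh chord on G.
A dominant resolves down a perfect fifth: G → C. In G minor, C is scale degree 4, i.e. iv.

iv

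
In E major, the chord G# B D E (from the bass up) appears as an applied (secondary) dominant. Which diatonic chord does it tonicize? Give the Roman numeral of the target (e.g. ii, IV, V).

IV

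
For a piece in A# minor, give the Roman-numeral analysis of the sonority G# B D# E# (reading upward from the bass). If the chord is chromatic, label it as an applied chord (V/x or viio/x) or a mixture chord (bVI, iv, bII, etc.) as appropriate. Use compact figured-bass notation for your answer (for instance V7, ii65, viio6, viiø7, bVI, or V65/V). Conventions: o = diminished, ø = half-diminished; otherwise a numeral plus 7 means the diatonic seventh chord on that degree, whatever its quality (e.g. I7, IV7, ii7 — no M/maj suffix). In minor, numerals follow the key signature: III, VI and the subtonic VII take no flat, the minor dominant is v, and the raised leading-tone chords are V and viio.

viiø65/VI

Stacked in thirds the chord is E#-G#-B-D#: a half-diminished seventh chord on E#.
E# sits a half step below F# (VI in A# minor); a diminished chord there is the applied leading-tone chord of VI.
With G# in the bass the chord is in first inversion, so the figured bass is 65.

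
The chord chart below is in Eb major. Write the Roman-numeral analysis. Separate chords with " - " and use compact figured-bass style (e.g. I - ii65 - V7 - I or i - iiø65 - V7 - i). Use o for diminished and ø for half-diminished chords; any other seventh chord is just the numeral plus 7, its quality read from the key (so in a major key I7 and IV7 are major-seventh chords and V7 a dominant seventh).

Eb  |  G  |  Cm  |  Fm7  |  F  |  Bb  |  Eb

Eb: root Eb is the tonic; major triad there is I.
G is the secondary dominant of vi (major triad on G): V/vi.
Cm: root C is the submediant; minor triad there is vi.
Fm7 has root F, degree 2 in Eb major, so ii7.
F is the secondary dominant of V (major triad on F): V/V.
Bb: major triad on Bb = scale degree 5 → V.
Eb: root Eb is the tonic; major triad there is I.

I - V/vi - vi - ii7 - V/V - V - I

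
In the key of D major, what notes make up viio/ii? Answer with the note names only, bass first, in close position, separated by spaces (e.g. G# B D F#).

D# F# A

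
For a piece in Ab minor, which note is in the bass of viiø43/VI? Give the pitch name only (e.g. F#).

The applied chord viiø43/VI is rooted on Eb: Eb-Gb-Bbb-Db.
The figure 43 means second inversion — the fifth is in the bass.

Bbb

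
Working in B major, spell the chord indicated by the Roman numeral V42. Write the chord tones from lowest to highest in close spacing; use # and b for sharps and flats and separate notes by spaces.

In B major, the dominant is F#, and the diatonic chord built there is a dominant seventh chord.
Stacking thirds from F# gives F#-A#-C#-E.
With the 42 figure the chord is in third inversion; from the bass E upward in close position it reads E-F#-A#-C#.

E F# A# C#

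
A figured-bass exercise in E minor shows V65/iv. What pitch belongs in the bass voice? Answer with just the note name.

G#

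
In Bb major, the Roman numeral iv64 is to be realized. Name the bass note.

Bb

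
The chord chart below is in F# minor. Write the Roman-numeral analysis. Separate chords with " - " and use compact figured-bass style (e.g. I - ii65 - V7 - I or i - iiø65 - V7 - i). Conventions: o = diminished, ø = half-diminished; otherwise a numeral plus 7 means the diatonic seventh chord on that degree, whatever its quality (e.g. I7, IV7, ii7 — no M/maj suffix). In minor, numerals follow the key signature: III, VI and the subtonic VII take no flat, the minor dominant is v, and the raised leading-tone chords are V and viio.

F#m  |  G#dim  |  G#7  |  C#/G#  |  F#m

i - iio - V7/V - V64 - i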